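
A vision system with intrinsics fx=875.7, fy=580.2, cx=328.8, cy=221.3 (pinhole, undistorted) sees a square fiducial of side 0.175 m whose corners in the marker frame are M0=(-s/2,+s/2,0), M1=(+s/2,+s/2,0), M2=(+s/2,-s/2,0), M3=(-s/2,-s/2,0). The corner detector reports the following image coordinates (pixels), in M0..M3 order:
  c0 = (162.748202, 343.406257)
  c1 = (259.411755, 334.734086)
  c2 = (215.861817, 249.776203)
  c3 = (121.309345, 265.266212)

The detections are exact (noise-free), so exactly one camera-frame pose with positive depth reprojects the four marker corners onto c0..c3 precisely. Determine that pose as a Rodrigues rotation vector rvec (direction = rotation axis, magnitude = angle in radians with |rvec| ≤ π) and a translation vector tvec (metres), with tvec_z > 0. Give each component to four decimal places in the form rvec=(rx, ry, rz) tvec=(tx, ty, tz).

Intrinsics K: fx=875.7, fy=580.2, cx=328.8, cy=221.3
Marker side s = 0.175 m; corners in marker frame (Z=0):
  M0 = (-0.0875, +0.0875, 0)
  M1 = (+0.0875, +0.0875, 0)
  M2 = (+0.0875, -0.0875, 0)
  M3 = (-0.0875, -0.0875, 0)
Detected image corners:
  c0 = (162.748202, 343.406257) px
  c1 = (259.411755, 334.734086) px
  c2 = (215.861817, 249.776203) px
  c3 = (121.309345, 265.266212) px
Planar DLT: solve 8×8 A·h = b for H (H[2,2]=1):
  H  [+457.95720 +257.92543 +188.03486]
  H  [-207.83191 +489.31449 +298.83029]
  H  [-0.46576 +0.08084 +1.00000]
B = K⁻¹H; ‖b₁‖=0.858206, ‖b₂‖=0.858206; λ = 2/(‖b₁‖+‖b₂‖) = 1.165221, sign → tz>0 ⇒ λ=+1.165221
r₁ = λ·B[:,0] = (+0.81314,-0.21039,-0.54272); r₂ = λ·B[:,1] = (+0.30783,+0.94677,+0.09420)
r₃ = r₁×r₂ = (+0.49401,-0.24366,+0.83462); SVD([r₁ r₂ r₃]) → R = UVᵀ:
  R  [+0.81314 +0.30783 +0.49401]
  R  [-0.21039 +0.94677 -0.24366]
  R  [-0.54272 +0.09420 +0.83462]
t = (-0.18730, +0.15570, +1.16522) m
tr R = 2.594523; θ = arccos((tr R − 1)/2) = 0.648051 rad = 37.131°
axis k = ((R−Rᵀ)₃₂, (R−Rᵀ)₁₃, (R−Rᵀ)₂₁) / (2 sinθ) = (+0.279853, +0.858736, -0.429250)
rvec = θ·k = (+0.181359, +0.556505, -0.278176)

rvec=(0.1814, 0.5565, -0.2782) tvec=(-0.1873, 0.1557, 1.1652)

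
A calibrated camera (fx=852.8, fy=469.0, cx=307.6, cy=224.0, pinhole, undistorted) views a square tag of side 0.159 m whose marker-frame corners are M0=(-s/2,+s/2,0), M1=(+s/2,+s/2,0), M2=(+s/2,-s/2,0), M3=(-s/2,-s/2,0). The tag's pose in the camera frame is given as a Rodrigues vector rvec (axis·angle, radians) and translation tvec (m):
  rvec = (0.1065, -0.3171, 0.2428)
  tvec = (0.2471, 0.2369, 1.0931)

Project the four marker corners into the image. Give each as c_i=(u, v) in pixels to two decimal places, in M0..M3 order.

Intrinsics K: fx=852.8, fy=469.0, cx=307.6, cy=224.0
Marker side s = 0.159 m; corners in marker frame (Z=0):
  M0 = (-0.0795, +0.0795, 0)
  M1 = (+0.0795, +0.0795, 0)
  M2 = (+0.0795, -0.0795, 0)
  M3 = (-0.0795, -0.0795, 0)
rvec = (0.1065, -0.3171, 0.2428), |rvec| = θ = 0.41334 rad = 23.682°
Rodrigues: sinθ=0.40167, 1−cosθ=0.08421; R = I + sinθ·[k]× + (1−cosθ)·[k]×²:
    [+0.92138 -0.25259 -0.29540]
    [+0.21930 +0.96535 -0.14144]
    [+0.32089 +0.06554 +0.94484]
t = (0.2471, 0.2369, 1.0931) m
M0: Pc = R·M0+t = (+0.15377, +0.29621, +1.07280); u = 852.8·(+0.15377)/1.07280 + 307.6 = 429.8359, v = 469.0·(+0.29621)/1.07280 + 224.0 = 353.4958
M1: Pc = R·M1+t = (+0.30027, +0.33108, +1.12382); u = 852.8·(+0.30027)/1.12382 + 307.6 = 535.4555, v = 469.0·(+0.33108)/1.12382 + 224.0 = 362.1681
M2: Pc = R·M2+t = (+0.34043, +0.17759, +1.11340); u = 852.8·(+0.34043)/1.11340 + 307.6 = 568.3500, v = 469.0·(+0.17759)/1.11340 + 224.0 = 298.8061
M3: Pc = R·M3+t = (+0.19393, +0.14272, +1.06238); u = 852.8·(+0.19393)/1.06238 + 307.6 = 463.2742, v = 469.0·(+0.14272)/1.06238 + 224.0 = 287.0057

c0=(429.84, 353.50) c1=(535.46, 362.17) c2=(568.35, 298.81) c3=(463.27, 287.01)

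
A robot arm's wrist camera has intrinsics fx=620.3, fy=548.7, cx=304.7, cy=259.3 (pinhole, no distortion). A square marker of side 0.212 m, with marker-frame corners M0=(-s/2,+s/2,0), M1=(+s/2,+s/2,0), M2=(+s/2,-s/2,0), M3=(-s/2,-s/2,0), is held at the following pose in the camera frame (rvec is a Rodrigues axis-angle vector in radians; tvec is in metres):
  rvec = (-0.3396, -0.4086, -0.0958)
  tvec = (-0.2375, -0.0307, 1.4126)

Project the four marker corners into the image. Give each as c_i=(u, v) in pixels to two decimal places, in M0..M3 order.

c0=(157.42, 288.57) c1=(250.76, 284.89) c2=(239.05, 210.34) c3=(149.29, 209.29)

Intrinsics K: fx=620.3, fy=548.7, cx=304.7, cy=259.3
Marker side s = 0.212 m; corners in marker frame (Z=0):
  M0 = (-0.1060, +0.1060, 0)
  M1 = (+0.1060, +0.1060, 0)
  M2 = (+0.1060, -0.1060, 0)
  M3 = (-0.1060, -0.1060, 0)
rvec = (-0.3396, -0.4086, -0.0958), |rvec| = θ = 0.53987 rad = 30.932°
Rodrigues: sinθ=0.51402, 1−cosθ=0.14222; R = I + sinθ·[k]× + (1−cosθ)·[k]×²:
    [+0.91405 +0.15893 -0.37316]
    [-0.02350 +0.93924 +0.34244]
    [+0.40491 -0.30424 +0.86225]
t = (-0.2375, -0.0307, 1.4126) m
M0: Pc = R·M0+t = (-0.31754, +0.07135, +1.33743); u = 620.3·(-0.31754)/1.33743 + 304.7 = 157.4233, v = 548.7·(+0.07135)/1.33743 + 259.3 = 288.5729
M1: Pc = R·M1+t = (-0.12376, +0.06637, +1.42327); u = 620.3·(-0.12376)/1.42327 + 304.7 = 250.7602, v = 548.7·(+0.06637)/1.42327 + 259.3 = 284.8865
M2: Pc = R·M2+t = (-0.15746, -0.13275, +1.48777); u = 620.3·(-0.15746)/1.48777 + 304.7 = 239.0513, v = 548.7·(-0.13275)/1.48777 + 259.3 = 210.3405
M3: Pc = R·M3+t = (-0.35124, -0.12777, +1.40193); u = 620.3·(-0.35124)/1.40193 + 304.7 = 149.2916, v = 548.7·(-0.12777)/1.40193 + 259.3 = 209.2927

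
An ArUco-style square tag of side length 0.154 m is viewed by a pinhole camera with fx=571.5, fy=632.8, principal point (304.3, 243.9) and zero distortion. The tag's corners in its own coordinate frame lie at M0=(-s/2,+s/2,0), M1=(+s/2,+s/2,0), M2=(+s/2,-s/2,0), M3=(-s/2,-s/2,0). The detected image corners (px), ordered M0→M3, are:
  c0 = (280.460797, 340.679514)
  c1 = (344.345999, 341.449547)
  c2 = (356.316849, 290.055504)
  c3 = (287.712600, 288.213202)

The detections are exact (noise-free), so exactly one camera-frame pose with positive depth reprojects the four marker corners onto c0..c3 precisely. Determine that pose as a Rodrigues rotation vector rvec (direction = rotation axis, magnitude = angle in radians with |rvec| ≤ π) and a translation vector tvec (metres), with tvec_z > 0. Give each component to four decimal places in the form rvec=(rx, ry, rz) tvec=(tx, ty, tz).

rvec=(0.6908, -0.1415, 0.0894) tvec=(0.0298, 0.1491, 1.3077)

Intrinsics K: fx=571.5, fy=632.8, cx=304.3, cy=243.9
Marker side s = 0.154 m; corners in marker frame (Z=0):
  M0 = (-0.0770, +0.0770, 0)
  M1 = (+0.0770, +0.0770, 0)
  M2 = (+0.0770, -0.0770, 0)
  M3 = (-0.0770, -0.0770, 0)
Detected image corners:
  c0 = (280.460797, 340.679514) px
  c1 = (344.345999, 341.449547) px
  c2 = (356.316849, 290.055504) px
  c3 = (287.712600, 288.213202) px
Planar DLT: solve 8×8 A·h = b for H (H[2,2]=1):
  H  [+468.29335 +89.79271 +317.34249]
  H  [+46.79489 +488.51089 +316.06580]
  H  [+0.12200 +0.48028 +1.00000]
B = K⁻¹H; ‖b₁‖=0.764726, ‖b₂‖=0.764726; λ = 2/(‖b₁‖+‖b₂‖) = 1.307658, sign → tz>0 ⇒ λ=+1.307658
r₁ = λ·B[:,0] = (+0.98656,+0.03521,+0.15953); r₂ = λ·B[:,1] = (-0.12895,+0.76743,+0.62804)
r₃ = r₁×r₂ = (-0.10032,-0.64017,+0.76166); SVD([r₁ r₂ r₃]) → R = UVᵀ:
  R  [+0.98656 -0.12895 -0.10032]
  R  [+0.03521 +0.76743 -0.64017]
  R  [+0.15953 +0.62804 +0.76166]
t = (+0.02984, +0.14913, +1.30766) m
tr R = 2.515646; θ = arccos((tr R − 1)/2) = 0.710827 rad = 40.727°
axis k = ((R−Rᵀ)₃₂, (R−Rᵀ)₁₃, (R−Rᵀ)₂₁) / (2 sinθ) = (+0.971865, -0.199131, +0.125799)
rvec = θ·k = (+0.690827, -0.141548, +0.089421)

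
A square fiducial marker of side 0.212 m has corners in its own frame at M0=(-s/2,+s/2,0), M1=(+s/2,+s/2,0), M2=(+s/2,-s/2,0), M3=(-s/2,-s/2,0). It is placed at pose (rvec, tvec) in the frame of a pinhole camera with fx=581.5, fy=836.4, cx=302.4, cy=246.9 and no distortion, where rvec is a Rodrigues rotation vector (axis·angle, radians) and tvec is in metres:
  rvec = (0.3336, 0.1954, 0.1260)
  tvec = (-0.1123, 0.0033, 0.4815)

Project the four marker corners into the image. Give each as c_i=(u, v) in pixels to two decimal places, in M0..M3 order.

Intrinsics K: fx=581.5, fy=836.4, cx=302.4, cy=246.9
Marker side s = 0.212 m; corners in marker frame (Z=0):
  M0 = (-0.1060, +0.1060, 0)
  M1 = (+0.1060, +0.1060, 0)
  M2 = (+0.1060, -0.1060, 0)
  M3 = (-0.1060, -0.1060, 0)
rvec = (0.3336, 0.1954, 0.1260), |rvec| = θ = 0.40663 rad = 23.298°
Rodrigues: sinθ=0.39551, 1−cosθ=0.08154; R = I + sinθ·[k]× + (1−cosθ)·[k]×²:
    [+0.97334 -0.09041 +0.21079]
    [+0.15470 +0.93729 -0.31234]
    [-0.16933 +0.33662 +0.92629]
t = (-0.1123, 0.0033, 0.4815) m
M0: Pc = R·M0+t = (-0.22506, +0.08625, +0.53513); u = 581.5·(-0.22506)/0.53513 + 302.4 = 57.8412, v = 836.4·(+0.08625)/0.53513 + 246.9 = 381.7136
M1: Pc = R·M1+t = (-0.01871, +0.11905, +0.49923); u = 581.5·(-0.01871)/0.49923 + 302.4 = 280.6077, v = 836.4·(+0.11905)/0.49923 + 246.9 = 446.3546
M2: Pc = R·M2+t = (+0.00046, -0.07965, +0.42787); u = 581.5·(+0.00046)/0.42787 + 302.4 = 303.0221, v = 836.4·(-0.07965)/0.42787 + 246.9 = 91.1917
M3: Pc = R·M3+t = (-0.20589, -0.11245, +0.46377); u = 581.5·(-0.20589)/0.46377 + 302.4 = 44.2413, v = 836.4·(-0.11245)/0.46377 + 246.9 = 44.0954

c0=(57.84, 381.71) c1=(280.61, 446.35) c2=(303.02, 91.19) c3=(44.24, 44.10)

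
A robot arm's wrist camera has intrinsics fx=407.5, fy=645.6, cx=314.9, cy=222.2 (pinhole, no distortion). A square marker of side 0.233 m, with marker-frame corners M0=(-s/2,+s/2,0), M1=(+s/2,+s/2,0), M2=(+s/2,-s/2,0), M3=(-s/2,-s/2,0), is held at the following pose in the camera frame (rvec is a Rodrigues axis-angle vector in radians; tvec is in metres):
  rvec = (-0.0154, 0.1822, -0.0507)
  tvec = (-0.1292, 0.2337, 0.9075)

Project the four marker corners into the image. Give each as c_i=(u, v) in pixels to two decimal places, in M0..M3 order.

c0=(210.23, 470.39) c1=(310.72, 473.40) c2=(305.51, 303.07) c3=(205.75, 307.78)

Intrinsics K: fx=407.5, fy=645.6, cx=314.9, cy=222.2
Marker side s = 0.233 m; corners in marker frame (Z=0):
  M0 = (-0.1165, +0.1165, 0)
  M1 = (+0.1165, +0.1165, 0)
  M2 = (+0.1165, -0.1165, 0)
  M3 = (-0.1165, -0.1165, 0)
rvec = (-0.0154, 0.1822, -0.0507), |rvec| = θ = 0.18975 rad = 10.872°
Rodrigues: sinθ=0.18861, 1−cosθ=0.01795; R = I + sinθ·[k]× + (1−cosθ)·[k]×²:
    [+0.98217 +0.04900 +0.18150]
    [-0.05180 +0.99860 +0.01070]
    [-0.18072 -0.01991 +0.98333]
t = (-0.1292, 0.2337, 0.9075) m
M0: Pc = R·M0+t = (-0.23791, +0.35607, +0.92623); u = 407.5·(-0.23791)/0.92623 + 314.9 = 210.2286, v = 645.6·(+0.35607)/0.92623 + 222.2 = 470.3873
M1: Pc = R·M1+t = (-0.00907, +0.34400, +0.88413); u = 407.5·(-0.00907)/0.88413 + 314.9 = 310.7200, v = 645.6·(+0.34400)/0.88413 + 222.2 = 473.3951
M2: Pc = R·M2+t = (-0.02049, +0.11133, +0.88877); u = 407.5·(-0.02049)/0.88877 + 314.9 = 305.5074, v = 645.6·(+0.11133)/0.88877 + 222.2 = 303.0694
M3: Pc = R·M3+t = (-0.24933, +0.12340, +0.93087); u = 407.5·(-0.24933)/0.93087 + 314.9 = 205.7527, v = 645.6·(+0.12340)/0.93087 + 222.2 = 307.7811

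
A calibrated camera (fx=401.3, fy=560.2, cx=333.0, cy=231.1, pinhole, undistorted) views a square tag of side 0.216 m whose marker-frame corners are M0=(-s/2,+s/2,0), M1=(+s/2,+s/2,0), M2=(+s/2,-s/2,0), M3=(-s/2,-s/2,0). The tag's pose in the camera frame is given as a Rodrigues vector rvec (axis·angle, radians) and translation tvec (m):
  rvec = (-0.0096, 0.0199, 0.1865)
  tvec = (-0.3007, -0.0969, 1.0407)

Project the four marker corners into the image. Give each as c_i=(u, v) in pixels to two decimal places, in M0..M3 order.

Intrinsics K: fx=401.3, fy=560.2, cx=333.0, cy=231.1
Marker side s = 0.216 m; corners in marker frame (Z=0):
  M0 = (-0.1080, +0.1080, 0)
  M1 = (+0.1080, +0.1080, 0)
  M2 = (+0.1080, -0.1080, 0)
  M3 = (-0.1080, -0.1080, 0)
rvec = (-0.0096, 0.0199, 0.1865), |rvec| = θ = 0.18780 rad = 10.760°
Rodrigues: sinθ=0.18670, 1−cosθ=0.01758; R = I + sinθ·[k]× + (1−cosθ)·[k]×²:
    [+0.98246 -0.18550 +0.01889]
    [+0.18531 +0.98261 +0.01139]
    [-0.02068 -0.00769 +0.99976]
t = (-0.3007, -0.0969, 1.0407) m
M0: Pc = R·M0+t = (-0.42684, -0.01079, +1.04210); u = 401.3·(-0.42684)/1.04210 + 333.0 = 168.6294, v = 560.2·(-0.01079)/1.04210 + 231.1 = 225.2990
M1: Pc = R·M1+t = (-0.21463, +0.02924, +1.03764); u = 401.3·(-0.21463)/1.03764 + 333.0 = 249.9938, v = 560.2·(+0.02924)/1.03764 + 231.1 = 246.8839
M2: Pc = R·M2+t = (-0.17456, -0.18301, +1.03930); u = 401.3·(-0.17456)/1.03930 + 333.0 = 265.5979, v = 560.2·(-0.18301)/1.03930 + 231.1 = 132.4550
M3: Pc = R·M3+t = (-0.38677, -0.22304, +1.04376); u = 401.3·(-0.38677)/1.04376 + 333.0 = 184.2963, v = 560.2·(-0.22304)/1.04376 + 231.1 = 111.3941

c0=(168.63, 225.30) c1=(249.99, 246.88) c2=(265.60, 132.46) c3=(184.30, 111.39)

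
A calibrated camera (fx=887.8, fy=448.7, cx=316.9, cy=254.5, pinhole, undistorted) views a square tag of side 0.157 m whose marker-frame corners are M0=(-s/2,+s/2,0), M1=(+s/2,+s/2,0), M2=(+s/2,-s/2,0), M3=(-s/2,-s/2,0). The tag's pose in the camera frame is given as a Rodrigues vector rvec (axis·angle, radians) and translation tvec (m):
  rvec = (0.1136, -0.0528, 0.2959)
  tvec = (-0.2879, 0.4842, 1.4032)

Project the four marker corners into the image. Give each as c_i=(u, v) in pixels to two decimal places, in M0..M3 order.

c0=(73.19, 425.62) c1=(169.02, 438.63) c2=(196.54, 392.98) c3=(99.80, 379.46)

Intrinsics K: fx=887.8, fy=448.7, cx=316.9, cy=254.5
Marker side s = 0.157 m; corners in marker frame (Z=0):
  M0 = (-0.0785, +0.0785, 0)
  M1 = (+0.0785, +0.0785, 0)
  M2 = (+0.0785, -0.0785, 0)
  M3 = (-0.0785, -0.0785, 0)
rvec = (0.1136, -0.0528, 0.2959), |rvec| = θ = 0.32132 rad = 18.411°
Rodrigues: sinθ=0.31582, 1−cosθ=0.05118; R = I + sinθ·[k]× + (1−cosθ)·[k]×²:
    [+0.95522 -0.29381 -0.03523]
    [+0.28786 +0.95020 -0.11940]
    [+0.06856 +0.10391 +0.99222]
t = (-0.2879, 0.4842, 1.4032) m
M0: Pc = R·M0+t = (-0.38595, +0.53619, +1.40598); u = 887.8·(-0.38595)/1.40598 + 316.9 = 73.1938, v = 448.7·(+0.53619)/1.40598 + 254.5 = 425.6197
M1: Pc = R·M1+t = (-0.23598, +0.58139, +1.41674); u = 887.8·(-0.23598)/1.41674 + 316.9 = 169.0233, v = 448.7·(+0.58139)/1.41674 + 254.5 = 438.6332
M2: Pc = R·M2+t = (-0.18985, +0.43221, +1.40042); u = 887.8·(-0.18985)/1.40042 + 316.9 = 196.5434, v = 448.7·(+0.43221)/1.40042 + 254.5 = 392.9801
M3: Pc = R·M3+t = (-0.33982, +0.38701, +1.38966); u = 887.8·(-0.33982)/1.38966 + 316.9 = 99.8020, v = 448.7·(+0.38701)/1.38966 + 254.5 = 379.4602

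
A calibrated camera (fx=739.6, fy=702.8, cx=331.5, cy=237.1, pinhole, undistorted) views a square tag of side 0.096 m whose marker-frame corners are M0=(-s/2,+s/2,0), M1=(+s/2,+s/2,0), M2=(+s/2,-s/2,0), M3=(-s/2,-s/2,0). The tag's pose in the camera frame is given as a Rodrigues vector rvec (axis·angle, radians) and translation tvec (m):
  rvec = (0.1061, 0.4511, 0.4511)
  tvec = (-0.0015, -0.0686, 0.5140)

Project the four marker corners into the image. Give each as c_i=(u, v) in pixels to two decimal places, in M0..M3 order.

c0=(250.89, 176.40) c1=(357.90, 231.12) c2=(417.02, 106.32) c3=(301.83, 58.71)

Intrinsics K: fx=739.6, fy=702.8, cx=331.5, cy=237.1
Marker side s = 0.096 m; corners in marker frame (Z=0):
  M0 = (-0.0480, +0.0480, 0)
  M1 = (+0.0480, +0.0480, 0)
  M2 = (+0.0480, -0.0480, 0)
  M3 = (-0.0480, -0.0480, 0)
rvec = (0.1061, 0.4511, 0.4511), |rvec| = θ = 0.64671 rad = 37.054°
Rodrigues: sinθ=0.60257, 1−cosθ=0.20193; R = I + sinθ·[k]× + (1−cosθ)·[k]×²:
    [+0.80350 -0.39720 +0.44341]
    [+0.44341 +0.89632 -0.00061]
    [-0.39720 +0.19711 +0.89632]
t = (-0.0015, -0.0686, 0.5140) m
M0: Pc = R·M0+t = (-0.05913, -0.04686, +0.54253); u = 739.6·(-0.05913)/0.54253 + 331.5 = 250.8860, v = 702.8·(-0.04686)/0.54253 + 237.1 = 176.3957
M1: Pc = R·M1+t = (+0.01800, -0.00429, +0.50440); u = 739.6·(+0.01800)/0.50440 + 331.5 = 357.8974, v = 702.8·(-0.00429)/0.50440 + 237.1 = 231.1185
M2: Pc = R·M2+t = (+0.05613, -0.09034, +0.48547); u = 739.6·(+0.05613)/0.48547 + 331.5 = 417.0175, v = 702.8·(-0.09034)/0.48547 + 237.1 = 106.3195
M3: Pc = R·M3+t = (-0.02100, -0.13291, +0.52360); u = 739.6·(-0.02100)/0.52360 + 331.5 = 301.8334, v = 702.8·(-0.13291)/0.52360 + 237.1 = 58.7075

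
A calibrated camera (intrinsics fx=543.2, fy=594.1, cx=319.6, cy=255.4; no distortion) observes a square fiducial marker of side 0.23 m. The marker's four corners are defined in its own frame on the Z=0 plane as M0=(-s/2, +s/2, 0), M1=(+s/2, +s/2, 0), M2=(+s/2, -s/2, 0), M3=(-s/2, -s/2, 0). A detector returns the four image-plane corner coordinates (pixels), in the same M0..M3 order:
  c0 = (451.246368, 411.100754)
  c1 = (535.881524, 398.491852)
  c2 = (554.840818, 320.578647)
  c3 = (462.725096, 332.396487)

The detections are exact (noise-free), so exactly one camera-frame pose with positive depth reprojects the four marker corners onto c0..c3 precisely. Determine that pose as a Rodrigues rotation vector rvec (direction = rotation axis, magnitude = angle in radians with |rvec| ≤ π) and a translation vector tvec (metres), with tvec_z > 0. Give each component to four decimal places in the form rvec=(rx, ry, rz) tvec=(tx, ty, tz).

Intrinsics K: fx=543.2, fy=594.1, cx=319.6, cy=255.4
Marker side s = 0.23 m; corners in marker frame (Z=0):
  M0 = (-0.1150, +0.1150, 0)
  M1 = (+0.1150, +0.1150, 0)
  M2 = (+0.1150, -0.1150, 0)
  M3 = (-0.1150, -0.1150, 0)
Detected image corners:
  c0 = (451.246368, 411.100754) px
  c1 = (535.881524, 398.491852) px
  c2 = (554.840818, 320.578647) px
  c3 = (462.725096, 332.396487) px
Planar DLT: solve 8×8 A·h = b for H (H[2,2]=1):
  H  [+435.69937 +127.06493 +501.36478]
  H  [-15.10881 +481.57267 +367.30667]
  H  [+0.10412 +0.38595 +1.00000]
B = K⁻¹H; ‖b₁‖=0.751405, ‖b₂‖=0.751405; λ = 2/(‖b₁‖+‖b₂‖) = 1.330840, sign → tz>0 ⇒ λ=+1.330840
r₁ = λ·B[:,0] = (+0.98594,-0.09341,+0.13856); r₂ = λ·B[:,1] = (+0.00910,+0.85796,+0.51364)
r₃ = r₁×r₂ = (-0.16686,-0.50516,+0.84674); SVD([r₁ r₂ r₃]) → R = UVᵀ:
  R  [+0.98594 +0.00910 -0.16686]
  R  [-0.09341 +0.85796 -0.50516]
  R  [+0.13856 +0.51364 +0.84674]
t = (+0.44532, +0.25068, +1.33084) m
tr R = 2.690638; θ = arccos((tr R − 1)/2) = 0.563634 rad = 32.294°
axis k = ((R−Rᵀ)₃₂, (R−Rᵀ)₁₃, (R−Rᵀ)₂₁) / (2 sinθ) = (+0.953464, -0.285835, -0.095938)
rvec = θ·k = (+0.537405, -0.161107, -0.054074)

rvec=(0.5374, -0.1611, -0.0541) tvec=(0.4453, 0.2507, 1.3308)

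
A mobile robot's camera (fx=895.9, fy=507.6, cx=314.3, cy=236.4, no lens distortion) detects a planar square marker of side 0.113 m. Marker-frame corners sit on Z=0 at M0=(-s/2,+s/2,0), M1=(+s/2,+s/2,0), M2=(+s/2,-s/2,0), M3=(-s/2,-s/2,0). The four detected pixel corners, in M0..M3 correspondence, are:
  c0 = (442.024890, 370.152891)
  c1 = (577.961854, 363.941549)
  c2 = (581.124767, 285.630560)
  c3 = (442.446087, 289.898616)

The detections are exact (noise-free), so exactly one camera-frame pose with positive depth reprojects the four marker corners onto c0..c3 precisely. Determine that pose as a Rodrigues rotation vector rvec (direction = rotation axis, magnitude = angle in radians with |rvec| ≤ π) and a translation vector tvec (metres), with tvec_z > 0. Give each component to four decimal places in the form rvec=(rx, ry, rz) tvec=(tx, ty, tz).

Intrinsics K: fx=895.9, fy=507.6, cx=314.3, cy=236.4
Marker side s = 0.113 m; corners in marker frame (Z=0):
  M0 = (-0.0565, +0.0565, 0)
  M1 = (+0.0565, +0.0565, 0)
  M2 = (+0.0565, -0.0565, 0)
  M3 = (-0.0565, -0.0565, 0)
Detected image corners:
  c0 = (442.024890, 370.152891) px
  c1 = (577.961854, 363.941549) px
  c2 = (581.124767, 285.630560) px
  c3 = (442.446087, 289.898616) px
Planar DLT: solve 8×8 A·h = b for H (H[2,2]=1):
  H  [+1331.87459 +75.78648 +511.76775]
  H  [+28.44954 +760.33693 +327.77450]
  H  [+0.22879 +0.17969 +1.00000]
B = K⁻¹H; ‖b₁‖=1.425753, ‖b₂‖=1.425753; λ = 2/(‖b₁‖+‖b₂‖) = 0.701384, sign → tz>0 ⇒ λ=+0.701384
r₁ = λ·B[:,0] = (+0.98641,-0.03542,+0.16047); r₂ = λ·B[:,1] = (+0.01512,+0.99191,+0.12603)
r₃ = r₁×r₂ = (-0.16363,-0.12189,+0.97896); SVD([r₁ r₂ r₃]) → R = UVᵀ:
  R  [+0.98641 +0.01512 -0.16363]
  R  [-0.03542 +0.99191 -0.12189]
  R  [+0.16047 +0.12603 +0.97896]
t = (+0.15459, +0.12626, +0.70138) m
tr R = 2.957278; θ = arccos((tr R − 1)/2) = 0.207062 rad = 11.864°
axis k = ((R−Rᵀ)₃₂, (R−Rᵀ)₁₃, (R−Rᵀ)₂₁) / (2 sinθ) = (+0.602974, -0.788235, -0.122915)
rvec = θ·k = (+0.124853, -0.163214, -0.025451)

rvec=(0.1249, -0.1632, -0.0255) tvec=(0.1546, 0.1263, 0.7014)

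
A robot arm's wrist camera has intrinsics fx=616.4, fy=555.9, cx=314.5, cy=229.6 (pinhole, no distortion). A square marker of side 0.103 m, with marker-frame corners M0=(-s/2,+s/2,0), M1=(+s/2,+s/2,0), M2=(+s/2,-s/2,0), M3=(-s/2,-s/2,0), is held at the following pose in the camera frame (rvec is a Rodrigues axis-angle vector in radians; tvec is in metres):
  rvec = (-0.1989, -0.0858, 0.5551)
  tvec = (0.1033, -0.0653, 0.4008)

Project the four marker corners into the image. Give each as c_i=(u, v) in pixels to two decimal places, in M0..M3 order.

c0=(367.15, 158.29) c1=(504.15, 236.50) c2=(573.29, 120.91) c3=(444.00, 46.04)

Intrinsics K: fx=616.4, fy=555.9, cx=314.5, cy=229.6
Marker side s = 0.103 m; corners in marker frame (Z=0):
  M0 = (-0.0515, +0.0515, 0)
  M1 = (+0.0515, +0.0515, 0)
  M2 = (+0.0515, -0.0515, 0)
  M3 = (-0.0515, -0.0515, 0)
rvec = (-0.1989, -0.0858, 0.5551), |rvec| = θ = 0.59587 rad = 34.141°
Rodrigues: sinθ=0.56123, 1−cosθ=0.17234; R = I + sinθ·[k]× + (1−cosθ)·[k]×²:
    [+0.84686 -0.51455 -0.13440]
    [+0.53111 +0.83123 +0.16422]
    [+0.02722 -0.21045 +0.97722]
t = (0.1033, -0.0653, 0.4008) m
M0: Pc = R·M0+t = (+0.03319, -0.04984, +0.38856); u = 616.4·(+0.03319)/0.38856 + 314.5 = 367.1475, v = 555.9·(-0.04984)/0.38856 + 229.6 = 158.2902
M1: Pc = R·M1+t = (+0.12041, +0.00486, +0.39136); u = 616.4·(+0.12041)/0.39136 + 314.5 = 504.1534, v = 555.9·(+0.00486)/0.39136 + 229.6 = 236.5045
M2: Pc = R·M2+t = (+0.17341, -0.08076, +0.41304); u = 616.4·(+0.17341)/0.41304 + 314.5 = 573.2920, v = 555.9·(-0.08076)/0.41304 + 229.6 = 120.9123
M3: Pc = R·M3+t = (+0.08619, -0.13546, +0.41024); u = 616.4·(+0.08619)/0.41024 + 314.5 = 443.9981, v = 555.9·(-0.13546)/0.41024 + 229.6 = 46.0407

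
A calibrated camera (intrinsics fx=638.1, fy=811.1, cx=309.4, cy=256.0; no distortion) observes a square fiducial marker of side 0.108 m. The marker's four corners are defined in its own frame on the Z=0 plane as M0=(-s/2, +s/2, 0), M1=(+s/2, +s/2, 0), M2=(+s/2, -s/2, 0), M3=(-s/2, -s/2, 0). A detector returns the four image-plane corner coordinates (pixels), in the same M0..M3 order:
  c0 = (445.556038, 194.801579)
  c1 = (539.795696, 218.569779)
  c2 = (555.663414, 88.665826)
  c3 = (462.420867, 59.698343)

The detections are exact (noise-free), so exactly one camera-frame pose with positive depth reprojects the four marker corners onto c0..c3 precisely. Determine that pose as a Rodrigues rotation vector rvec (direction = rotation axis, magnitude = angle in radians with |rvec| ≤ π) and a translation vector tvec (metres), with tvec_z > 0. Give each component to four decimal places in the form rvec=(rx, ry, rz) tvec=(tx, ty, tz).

rvec=(-0.0022, -0.2444, 0.1636) tvec=(0.1961, -0.0926, 0.6505)

Intrinsics K: fx=638.1, fy=811.1, cx=309.4, cy=256.0
Marker side s = 0.108 m; corners in marker frame (Z=0):
  M0 = (-0.0540, +0.0540, 0)
  M1 = (+0.0540, +0.0540, 0)
  M2 = (+0.0540, -0.0540, 0)
  M3 = (-0.0540, -0.0540, 0)
Detected image corners:
  c0 = (445.556038, 194.801579) px
  c1 = (539.795696, 218.569779) px
  c2 = (555.663414, 88.665826) px
  c3 = (462.420867, 59.698343) px
Planar DLT: solve 8×8 A·h = b for H (H[2,2]=1):
  H  [+1053.31476 -168.41636 +501.81061]
  H  [+296.16028 +1221.64624 +140.57613]
  H  [+0.37006 -0.03388 +1.00000]
B = K⁻¹H; ‖b₁‖=1.537287, ‖b₂‖=1.537287; λ = 2/(‖b₁‖+‖b₂‖) = 0.650497, sign → tz>0 ⇒ λ=+0.650497
r₁ = λ·B[:,0] = (+0.95706,+0.16154,+0.24073); r₂ = λ·B[:,1] = (-0.16100,+0.98671,-0.02204)
r₃ = r₁×r₂ = (-0.24109,-0.01767,+0.97034); SVD([r₁ r₂ r₃]) → R = UVᵀ:
  R  [+0.95706 -0.16100 -0.24109]
  R  [+0.16154 +0.98671 -0.01767]
  R  [+0.24073 -0.02204 +0.97034]
t = (+0.19615, -0.09257, +0.65050) m
tr R = 2.914107; θ = arccos((tr R − 1)/2) = 0.294135 rad = 16.853°
axis k = ((R−Rᵀ)₃₂, (R−Rᵀ)₁₃, (R−Rᵀ)₂₁) / (2 sinθ) = (-0.007543, -0.830962, +0.556277)
rvec = θ·k = (-0.002219, -0.244415, +0.163620)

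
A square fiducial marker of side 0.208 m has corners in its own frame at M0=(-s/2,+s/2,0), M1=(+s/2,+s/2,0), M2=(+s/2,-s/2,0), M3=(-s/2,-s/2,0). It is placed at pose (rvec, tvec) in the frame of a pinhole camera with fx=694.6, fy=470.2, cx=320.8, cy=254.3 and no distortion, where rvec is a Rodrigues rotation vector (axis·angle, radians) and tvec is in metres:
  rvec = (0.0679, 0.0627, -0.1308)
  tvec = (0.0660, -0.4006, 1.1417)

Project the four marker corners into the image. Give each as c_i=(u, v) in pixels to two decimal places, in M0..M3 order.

Intrinsics K: fx=694.6, fy=470.2, cx=320.8, cy=254.3
Marker side s = 0.208 m; corners in marker frame (Z=0):
  M0 = (-0.1040, +0.1040, 0)
  M1 = (+0.1040, +0.1040, 0)
  M2 = (+0.1040, -0.1040, 0)
  M3 = (-0.1040, -0.1040, 0)
rvec = (0.0679, 0.0627, -0.1308), |rvec| = θ = 0.16016 rad = 9.176°
Rodrigues: sinθ=0.15947, 1−cosθ=0.01280; R = I + sinθ·[k]× + (1−cosθ)·[k]×²:
    [+0.98950 +0.13237 +0.05800]
    [-0.12812 +0.98916 -0.07170]
    [-0.06686 +0.06352 +0.99574]
t = (0.0660, -0.4006, 1.1417) m
M0: Pc = R·M0+t = (-0.02314, -0.28440, +1.15526); u = 694.6·(-0.02314)/1.15526 + 320.8 = 306.8857, v = 470.2·(-0.28440)/1.15526 + 254.3 = 138.5458
M1: Pc = R·M1+t = (+0.18267, -0.31105, +1.14135); u = 694.6·(+0.18267)/1.14135 + 320.8 = 431.9713, v = 470.2·(-0.31105)/1.14135 + 254.3 = 126.1570
M2: Pc = R·M2+t = (+0.15514, -0.51680, +1.12814); u = 694.6·(+0.15514)/1.12814 + 320.8 = 416.3216, v = 470.2·(-0.51680)/1.12814 + 254.3 = 38.9030
M3: Pc = R·M3+t = (-0.05067, -0.49015, +1.14205); u = 694.6·(-0.05067)/1.14205 + 320.8 = 289.9796, v = 470.2·(-0.49015)/1.14205 + 254.3 = 52.4976

c0=(306.89, 138.55) c1=(431.97, 126.16) c2=(416.32, 38.90) c3=(289.98, 52.50)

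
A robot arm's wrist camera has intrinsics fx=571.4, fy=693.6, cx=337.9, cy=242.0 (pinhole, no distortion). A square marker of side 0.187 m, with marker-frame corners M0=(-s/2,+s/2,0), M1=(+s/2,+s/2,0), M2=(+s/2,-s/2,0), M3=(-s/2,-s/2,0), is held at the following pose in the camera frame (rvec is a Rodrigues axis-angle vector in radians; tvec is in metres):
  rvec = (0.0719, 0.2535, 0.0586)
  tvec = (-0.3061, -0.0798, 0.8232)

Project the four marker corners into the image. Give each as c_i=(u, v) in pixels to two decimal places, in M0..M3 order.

c0=(69.50, 247.72) c1=(181.97, 258.80) c2=(185.67, 96.18) c3=(71.03, 93.90)

Intrinsics K: fx=571.4, fy=693.6, cx=337.9, cy=242.0
Marker side s = 0.187 m; corners in marker frame (Z=0):
  M0 = (-0.0935, +0.0935, 0)
  M1 = (+0.0935, +0.0935, 0)
  M2 = (+0.0935, -0.0935, 0)
  M3 = (-0.0935, -0.0935, 0)
rvec = (0.0719, 0.2535, 0.0586), |rvec| = θ = 0.26994 rad = 15.466°
Rodrigues: sinθ=0.26667, 1−cosθ=0.03621; R = I + sinθ·[k]× + (1−cosθ)·[k]×²:
    [+0.96636 -0.04883 +0.25253]
    [+0.06695 +0.99572 -0.06365]
    [-0.24834 +0.07841 +0.96549]
t = (-0.3061, -0.0798, 0.8232) m
M0: Pc = R·M0+t = (-0.40102, +0.00704, +0.85375); u = 571.4·(-0.40102)/0.85375 + 337.9 = 69.5045, v = 693.6·(+0.00704)/0.85375 + 242.0 = 247.7198
M1: Pc = R·M1+t = (-0.22031, +0.01956, +0.80731); u = 571.4·(-0.22031)/0.80731 + 337.9 = 181.9677, v = 693.6·(+0.01956)/0.80731 + 242.0 = 258.8049
M2: Pc = R·M2+t = (-0.21118, -0.16664, +0.79265); u = 571.4·(-0.21118)/0.79265 + 337.9 = 185.6660, v = 693.6·(-0.16664)/0.79265 + 242.0 = 96.1828
M3: Pc = R·M3+t = (-0.39189, -0.17916, +0.83909); u = 571.4·(-0.39189)/0.83909 + 337.9 = 71.0328, v = 693.6·(-0.17916)/0.83909 + 242.0 = 93.9043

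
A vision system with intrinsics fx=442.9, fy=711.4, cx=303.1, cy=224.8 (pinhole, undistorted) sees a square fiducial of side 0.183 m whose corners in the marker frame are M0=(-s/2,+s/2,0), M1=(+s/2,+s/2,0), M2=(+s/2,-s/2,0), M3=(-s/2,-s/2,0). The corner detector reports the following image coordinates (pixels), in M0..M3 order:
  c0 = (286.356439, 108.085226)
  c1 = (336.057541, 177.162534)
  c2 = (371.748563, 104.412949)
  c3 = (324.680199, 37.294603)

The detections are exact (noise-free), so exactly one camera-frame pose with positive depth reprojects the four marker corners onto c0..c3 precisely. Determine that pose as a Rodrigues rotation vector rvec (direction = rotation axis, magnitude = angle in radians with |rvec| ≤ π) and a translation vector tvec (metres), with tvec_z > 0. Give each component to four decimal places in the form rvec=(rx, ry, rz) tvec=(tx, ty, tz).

Intrinsics K: fx=442.9, fy=711.4, cx=303.1, cy=224.8
Marker side s = 0.183 m; corners in marker frame (Z=0):
  M0 = (-0.0915, +0.0915, 0)
  M1 = (+0.0915, +0.0915, 0)
  M2 = (+0.0915, -0.0915, 0)
  M3 = (-0.0915, -0.0915, 0)
Detected image corners:
  c0 = (286.356439, 108.085226) px
  c1 = (336.057541, 177.162534) px
  c2 = (371.748563, 104.412949) px
  c3 = (324.680199, 37.294603) px
Planar DLT: solve 8×8 A·h = b for H (H[2,2]=1):
  H  [+289.64532 -280.77946 +330.28488]
  H  [+380.22693 +366.77725 +106.19609]
  H  [+0.07705 -0.23840 +1.00000]
B = K⁻¹H; ‖b₁‖=0.792252, ‖b₂‖=0.792252; λ = 2/(‖b₁‖+‖b₂‖) = 1.262225, sign → tz>0 ⇒ λ=+1.262225
r₁ = λ·B[:,0] = (+0.75891,+0.64390,+0.09726); r₂ = λ·B[:,1] = (-0.59426,+0.74586,-0.30092)
r₃ = r₁×r₂ = (-0.26630,+0.17057,+0.94868); SVD([r₁ r₂ r₃]) → R = UVᵀ:
  R  [+0.75891 -0.59426 -0.26630]
  R  [+0.64390 +0.74586 +0.17057]
  R  [+0.09726 -0.30092 +0.94868]
t = (+0.07747, -0.21044, +1.26223) m
tr R = 2.453439; θ = arccos((tr R − 1)/2) = 0.757262 rad = 43.388°
axis k = ((R−Rᵀ)₃₂, (R−Rᵀ)₁₃, (R−Rᵀ)₂₁) / (2 sinθ) = (-0.343185, -0.264622, +0.901221)
rvec = θ·k = (-0.259881, -0.200389, +0.682461)

rvec=(-0.2599, -0.2004, 0.6825) tvec=(0.0775, -0.2104, 1.2622)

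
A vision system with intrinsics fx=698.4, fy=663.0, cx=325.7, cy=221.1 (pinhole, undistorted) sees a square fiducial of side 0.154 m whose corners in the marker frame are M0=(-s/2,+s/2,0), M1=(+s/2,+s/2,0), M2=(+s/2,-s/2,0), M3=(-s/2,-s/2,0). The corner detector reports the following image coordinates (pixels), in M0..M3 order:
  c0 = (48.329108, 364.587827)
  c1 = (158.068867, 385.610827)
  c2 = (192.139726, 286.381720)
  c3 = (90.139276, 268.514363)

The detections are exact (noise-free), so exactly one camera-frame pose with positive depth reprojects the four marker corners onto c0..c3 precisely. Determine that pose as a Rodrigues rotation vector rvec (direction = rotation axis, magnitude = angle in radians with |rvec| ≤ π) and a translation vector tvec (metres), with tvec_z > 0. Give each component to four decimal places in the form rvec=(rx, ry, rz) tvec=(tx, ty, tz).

rvec=(-0.5293, 0.0576, 0.1919) tvec=(-0.2813, 0.1504, 0.9666)

Intrinsics K: fx=698.4, fy=663.0, cx=325.7, cy=221.1
Marker side s = 0.154 m; corners in marker frame (Z=0):
  M0 = (-0.0770, +0.0770, 0)
  M1 = (+0.0770, +0.0770, 0)
  M2 = (+0.0770, -0.0770, 0)
  M3 = (-0.0770, -0.0770, 0)
Detected image corners:
  c0 = (48.329108, 364.587827) px
  c1 = (158.068867, 385.610827) px
  c2 = (192.139726, 286.381720) px
  c3 = (90.139276, 268.514363) px
Planar DLT: solve 8×8 A·h = b for H (H[2,2]=1):
  H  [+673.32540 -309.27994 +122.48025]
  H  [+90.74387 +466.55078 +324.26346]
  H  [-0.10764 -0.51326 +1.00000]
B = K⁻¹H; ‖b₁‖=1.034516, ‖b₂‖=1.034516; λ = 2/(‖b₁‖+‖b₂‖) = 0.966636, sign → tz>0 ⇒ λ=+0.966636
r₁ = λ·B[:,0] = (+0.98045,+0.16700,-0.10404); r₂ = λ·B[:,1] = (-0.19669,+0.84567,-0.49614)
r₃ = r₁×r₂ = (+0.00513,+0.50690,+0.86199); SVD([r₁ r₂ r₃]) → R = UVᵀ:
  R  [+0.98045 -0.19669 +0.00513]
  R  [+0.16700 +0.84567 +0.50690]
  R  [-0.10404 -0.49614 +0.86199]
t = (-0.28127, +0.15041, +0.96664) m
tr R = 2.688112; θ = arccos((tr R − 1)/2) = 0.565994 rad = 32.429°
axis k = ((R−Rᵀ)₃₂, (R−Rᵀ)₁₃, (R−Rᵀ)₂₁) / (2 sinθ) = (-0.935226, +0.101796, +0.339102)
rvec = θ·k = (-0.529332, +0.057616, +0.191930)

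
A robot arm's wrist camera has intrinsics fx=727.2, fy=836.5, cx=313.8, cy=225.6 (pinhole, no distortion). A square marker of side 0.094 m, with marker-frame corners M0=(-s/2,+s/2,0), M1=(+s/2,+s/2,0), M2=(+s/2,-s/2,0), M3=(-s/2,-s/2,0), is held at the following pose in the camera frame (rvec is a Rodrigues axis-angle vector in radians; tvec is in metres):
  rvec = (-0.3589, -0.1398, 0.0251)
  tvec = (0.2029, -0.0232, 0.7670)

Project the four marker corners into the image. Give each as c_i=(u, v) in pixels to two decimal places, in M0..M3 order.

c0=(466.60, 246.37) c1=(553.53, 251.15) c2=(543.47, 156.88) c3=(460.07, 150.80)

Intrinsics K: fx=727.2, fy=836.5, cx=313.8, cy=225.6
Marker side s = 0.094 m; corners in marker frame (Z=0):
  M0 = (-0.0470, +0.0470, 0)
  M1 = (+0.0470, +0.0470, 0)
  M2 = (+0.0470, -0.0470, 0)
  M3 = (-0.0470, -0.0470, 0)
rvec = (-0.3589, -0.1398, 0.0251), |rvec| = θ = 0.38598 rad = 22.115°
Rodrigues: sinθ=0.37647, 1−cosθ=0.07357; R = I + sinθ·[k]× + (1−cosθ)·[k]×²:
    [+0.99004 +0.00030 -0.14080]
    [+0.04926 +0.93608 +0.34832]
    [+0.13191 -0.35179 +0.92674]
t = (0.2029, -0.0232, 0.7670) m
M0: Pc = R·M0+t = (+0.15638, +0.01848, +0.74427); u = 727.2·(+0.15638)/0.74427 + 313.8 = 466.5962, v = 836.5·(+0.01848)/0.74427 + 225.6 = 246.3708
M1: Pc = R·M1+t = (+0.24945, +0.02311, +0.75667); u = 727.2·(+0.24945)/0.75667 + 313.8 = 553.5319, v = 836.5·(+0.02311)/0.75667 + 225.6 = 251.1493
M2: Pc = R·M2+t = (+0.24942, -0.06488, +0.78973); u = 727.2·(+0.24942)/0.78973 + 313.8 = 543.4682, v = 836.5·(-0.06488)/0.78973 + 225.6 = 156.8773
M3: Pc = R·M3+t = (+0.15635, -0.06951, +0.77733); u = 727.2·(+0.15635)/0.77733 + 313.8 = 460.0702, v = 836.5·(-0.06951)/0.77733 + 225.6 = 150.7984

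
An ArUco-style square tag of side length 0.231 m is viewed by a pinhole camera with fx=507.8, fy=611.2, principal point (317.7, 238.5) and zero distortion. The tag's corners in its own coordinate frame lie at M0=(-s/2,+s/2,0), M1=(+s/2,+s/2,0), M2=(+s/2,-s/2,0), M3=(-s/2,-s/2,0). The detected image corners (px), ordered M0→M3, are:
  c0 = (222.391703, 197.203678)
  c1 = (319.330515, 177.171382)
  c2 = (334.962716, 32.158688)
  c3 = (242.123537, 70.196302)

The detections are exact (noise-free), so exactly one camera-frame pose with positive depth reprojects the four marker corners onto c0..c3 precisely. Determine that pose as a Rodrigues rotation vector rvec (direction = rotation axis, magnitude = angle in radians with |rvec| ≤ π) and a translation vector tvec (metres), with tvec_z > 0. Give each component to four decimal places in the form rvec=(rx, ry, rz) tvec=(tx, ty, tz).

Intrinsics K: fx=507.8, fy=611.2, cx=317.7, cy=238.5
Marker side s = 0.231 m; corners in marker frame (Z=0):
  M0 = (-0.1155, +0.1155, 0)
  M1 = (+0.1155, +0.1155, 0)
  M2 = (+0.1155, -0.1155, 0)
  M3 = (-0.1155, -0.1155, 0)
Detected image corners:
  c0 = (222.391703, 197.203678) px
  c1 = (319.330515, 177.171382) px
  c2 = (334.962716, 32.158688) px
  c3 = (242.123537, 70.196302) px
Planar DLT: solve 8×8 A·h = b for H (H[2,2]=1):
  H  [+231.89763 -162.78754 +276.51622]
  H  [-203.15671 +549.44499 +117.84950]
  H  [-0.63841 -0.30600 +1.00000]
B = K⁻¹H; ‖b₁‖=1.071157, ‖b₂‖=1.071157; λ = 2/(‖b₁‖+‖b₂‖) = 0.933570, sign → tz>0 ⇒ λ=+0.933570
r₁ = λ·B[:,0] = (+0.79921,-0.07774,-0.59600); r₂ = λ·B[:,1] = (-0.12055,+0.95072,-0.28567)
r₃ = r₁×r₂ = (+0.58883,+0.30016,+0.75045); SVD([r₁ r₂ r₃]) → R = UVᵀ:
  R  [+0.79921 -0.12055 +0.58883]
  R  [-0.07774 +0.95072 +0.30016]
  R  [-0.59600 -0.28567 +0.75045]
t = (-0.07571, -0.18429, +0.93357) m
tr R = 2.500384; θ = arccos((tr R − 1)/2) = 0.722444 rad = 41.393°
axis k = ((R−Rᵀ)₃₂, (R−Rᵀ)₁₃, (R−Rᵀ)₂₁) / (2 sinθ) = (-0.442990, +0.895942, +0.032373)
rvec = θ·k = (-0.320036, +0.647268, +0.023387)

rvec=(-0.3200, 0.6473, 0.0234) tvec=(-0.0757, -0.1843, 0.9336)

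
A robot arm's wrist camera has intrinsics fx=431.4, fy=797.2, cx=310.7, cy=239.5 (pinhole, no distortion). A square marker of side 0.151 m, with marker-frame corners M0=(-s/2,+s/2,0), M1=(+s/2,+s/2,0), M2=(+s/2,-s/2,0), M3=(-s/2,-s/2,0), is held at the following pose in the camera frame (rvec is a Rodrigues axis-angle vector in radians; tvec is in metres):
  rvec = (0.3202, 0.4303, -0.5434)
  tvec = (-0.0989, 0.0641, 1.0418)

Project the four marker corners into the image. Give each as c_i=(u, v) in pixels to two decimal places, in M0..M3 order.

Intrinsics K: fx=431.4, fy=797.2, cx=310.7, cy=239.5
Marker side s = 0.151 m; corners in marker frame (Z=0):
  M0 = (-0.0755, +0.0755, 0)
  M1 = (+0.0755, +0.0755, 0)
  M2 = (+0.0755, -0.0755, 0)
  M3 = (-0.0755, -0.0755, 0)
rvec = (0.3202, 0.4303, -0.5434), |rvec| = θ = 0.76352 rad = 43.747°
Rodrigues: sinθ=0.69147, 1−cosθ=0.27760; R = I + sinθ·[k]× + (1−cosθ)·[k]×²:
    [+0.77122 +0.55773 +0.30684]
    [-0.42651 +0.81057 -0.40133]
    [-0.47255 +0.17864 +0.86301]
t = (-0.0989, 0.0641, 1.0418) m
M0: Pc = R·M0+t = (-0.11502, +0.15750, +1.09096); u = 431.4·(-0.11502)/1.09096 + 310.7 = 265.2181, v = 797.2·(+0.15750)/1.09096 + 239.5 = 354.5897
M1: Pc = R·M1+t = (+0.00144, +0.09310, +1.01961); u = 431.4·(+0.00144)/1.01961 + 310.7 = 311.3076, v = 797.2·(+0.09310)/1.01961 + 239.5 = 312.2891
M2: Pc = R·M2+t = (-0.08278, -0.02930, +0.99264); u = 431.4·(-0.08278)/0.99264 + 310.7 = 274.7233, v = 797.2·(-0.02930)/0.99264 + 239.5 = 215.9689
M3: Pc = R·M3+t = (-0.19924, +0.03510, +1.06399); u = 431.4·(-0.19924)/1.06399 + 310.7 = 229.9188, v = 797.2·(+0.03510)/1.06399 + 239.5 = 265.8015

c0=(265.22, 354.59) c1=(311.31, 312.29) c2=(274.72, 215.97) c3=(229.92, 265.80)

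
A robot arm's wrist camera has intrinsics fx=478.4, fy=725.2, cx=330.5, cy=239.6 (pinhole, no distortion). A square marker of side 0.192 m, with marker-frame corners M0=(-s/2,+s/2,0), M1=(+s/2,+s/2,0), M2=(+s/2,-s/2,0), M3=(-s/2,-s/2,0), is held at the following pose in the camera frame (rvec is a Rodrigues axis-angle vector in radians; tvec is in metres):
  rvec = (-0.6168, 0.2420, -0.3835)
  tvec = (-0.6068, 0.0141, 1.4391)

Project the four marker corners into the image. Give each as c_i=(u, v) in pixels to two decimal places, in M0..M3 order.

Intrinsics K: fx=478.4, fy=725.2, cx=330.5, cy=239.6
Marker side s = 0.192 m; corners in marker frame (Z=0):
  M0 = (-0.0960, +0.0960, 0)
  M1 = (+0.0960, +0.0960, 0)
  M2 = (+0.0960, -0.0960, 0)
  M3 = (-0.0960, -0.0960, 0)
rvec = (-0.6168, 0.2420, -0.3835), |rvec| = θ = 0.76556 rad = 43.863°
Rodrigues: sinθ=0.69294, 1−cosθ=0.27900; R = I + sinθ·[k]× + (1−cosθ)·[k]×²:
    [+0.90211 +0.27606 +0.33165]
    [-0.41818 +0.74888 +0.51411]
    [-0.10644 -0.60247 +0.79101]
t = (-0.6068, 0.0141, 1.4391) m
M0: Pc = R·M0+t = (-0.66690, +0.12614, +1.39148); u = 478.4·(-0.66690)/1.39148 + 330.5 = 101.2155, v = 725.2·(+0.12614)/1.39148 + 239.6 = 305.3392
M1: Pc = R·M1+t = (-0.49370, +0.04585, +1.37104); u = 478.4·(-0.49370)/1.37104 + 330.5 = 158.2343, v = 725.2·(+0.04585)/1.37104 + 239.6 = 263.8502
M2: Pc = R·M2+t = (-0.54670, -0.09794, +1.48672); u = 478.4·(-0.54670)/1.48672 + 330.5 = 154.5816, v = 725.2·(-0.09794)/1.48672 + 239.6 = 191.8276
M3: Pc = R·M3+t = (-0.71990, -0.01765, +1.50716); u = 478.4·(-0.71990)/1.50716 + 330.5 = 101.9886, v = 725.2·(-0.01765)/1.50716 + 239.6 = 231.1089

c0=(101.22, 305.34) c1=(158.23, 263.85) c2=(154.58, 191.83) c3=(101.99, 231.11)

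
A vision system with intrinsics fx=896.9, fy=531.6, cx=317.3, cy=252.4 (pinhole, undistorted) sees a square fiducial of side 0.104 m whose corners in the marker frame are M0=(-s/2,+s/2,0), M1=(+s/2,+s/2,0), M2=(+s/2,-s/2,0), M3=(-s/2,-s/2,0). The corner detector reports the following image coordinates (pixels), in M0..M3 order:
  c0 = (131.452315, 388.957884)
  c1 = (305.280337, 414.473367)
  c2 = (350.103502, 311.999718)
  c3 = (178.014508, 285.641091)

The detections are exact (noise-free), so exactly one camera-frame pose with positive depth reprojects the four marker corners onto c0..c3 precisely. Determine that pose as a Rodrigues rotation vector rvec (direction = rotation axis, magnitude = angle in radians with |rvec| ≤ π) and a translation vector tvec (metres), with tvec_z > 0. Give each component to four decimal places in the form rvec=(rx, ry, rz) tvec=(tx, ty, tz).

rvec=(-0.0305, -0.0551, 0.2569) tvec=(-0.0441, 0.0962, 0.5231)

Intrinsics K: fx=896.9, fy=531.6, cx=317.3, cy=252.4
Marker side s = 0.104 m; corners in marker frame (Z=0):
  M0 = (-0.0520, +0.0520, 0)
  M1 = (+0.0520, +0.0520, 0)
  M2 = (+0.0520, -0.0520, 0)
  M3 = (-0.0520, -0.0520, 0)
Detected image corners:
  c0 = (131.452315, 388.957884) px
  c1 = (305.280337, 414.473367) px
  c2 = (350.103502, 311.999718) px
  c3 = (178.014508, 285.641091) px
Planar DLT: solve 8×8 A·h = b for H (H[2,2]=1):
  H  [+1686.36164 -456.46740 +241.73211]
  H  [+283.28753 +964.44317 +350.14295]
  H  [+0.09672 -0.07113 +1.00000]
B = K⁻¹H; ‖b₁‖=1.911595, ‖b₂‖=1.911595; λ = 2/(‖b₁‖+‖b₂‖) = 0.523123, sign → tz>0 ⇒ λ=+0.523123
r₁ = λ·B[:,0] = (+0.96568,+0.25475,+0.05060); r₂ = λ·B[:,1] = (-0.25307,+0.96673,-0.03721)
r₃ = r₁×r₂ = (-0.05839,+0.02313,+0.99803); SVD([r₁ r₂ r₃]) → R = UVᵀ:
  R  [+0.96568 -0.25307 -0.05839]
  R  [+0.25475 +0.96673 +0.02313]
  R  [+0.05060 -0.03721 +0.99803]
t = (-0.04408, +0.09618, +0.52312) m
tr R = 2.930440; θ = arccos((tr R − 1)/2) = 0.264513 rad = 15.155°
axis k = ((R−Rᵀ)₃₂, (R−Rᵀ)₁₃, (R−Rᵀ)₂₁) / (2 sinθ) = (-0.115390, -0.208438, +0.971205)
rvec = θ·k = (-0.030522, -0.055135, +0.256896)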